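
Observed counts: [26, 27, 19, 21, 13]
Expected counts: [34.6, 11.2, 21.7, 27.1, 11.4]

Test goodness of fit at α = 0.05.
Chi-square goodness of fit test:
H₀: observed counts match expected distribution
H₁: observed counts differ from expected distribution
df = k - 1 = 4
χ² = Σ(O - E)²/E
   = (26 - 34.6)²/34.6 + (27 - 11.2)²/11.2 + (19 - 21.7)²/21.7 + (21 - 27.1)²/27.1 + (13 - 11.4)²/11.4
   = 2.138 + 22.289 + 0.336 + 1.373 + 0.225
   = 26.36
p-value < 0.0001

Since p-value < α = 0.05, we reject H₀.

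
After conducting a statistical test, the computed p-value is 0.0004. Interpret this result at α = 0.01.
Since p = 0.0004 < α = 0.01, reject H₀.
There is sufficient evidence to reject the null hypothesis; the result is statistically significant at the 0.01 level.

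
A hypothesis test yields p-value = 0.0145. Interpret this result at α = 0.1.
Since p = 0.0145 < α = 0.1, reject H₀.
There is sufficient evidence to reject the null hypothesis; the result is statistically significant at the 0.1 level.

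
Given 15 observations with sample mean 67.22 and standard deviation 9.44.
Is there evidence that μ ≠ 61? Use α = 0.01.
One-sample t-test:
H₀: μ = 61
H₁: μ ≠ 61
df = n - 1 = 14
t = (x̄ - μ₀) / (s/√n) = (67.22 - 61) / (9.44/√15) = 2.552
p-value = 0.0230

Since p-value > α = 0.01, we fail to reject H₀.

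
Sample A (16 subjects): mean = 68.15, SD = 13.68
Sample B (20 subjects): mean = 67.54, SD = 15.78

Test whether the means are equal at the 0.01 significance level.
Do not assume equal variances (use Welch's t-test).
Welch's two-sample t-test:
H₀: μ₁ = μ₂
H₁: μ₁ ≠ μ₂
s₁²/n₁ = 13.68²/16 = 11.6964,  s₂²/n₂ = 15.78²/20 = 12.4504
SE = √(s₁²/n₁ + s₂²/n₂) = √(11.6964 + 12.4504) = 4.9139
df (Welch-Satterthwaite) = (s₁²/n₁ + s₂²/n₂)² / [(s₁²/n₁)²/(n₁-1) + (s₂²/n₂)²/(n₂-1)] ≈ 33.74
t = (x̄₁ - x̄₂) / SE = (68.15 - 67.54) / 4.9139 = 0.61 / 4.9139 = 0.124
p-value = 0.9019

Since p-value > α = 0.01, we fail to reject H₀.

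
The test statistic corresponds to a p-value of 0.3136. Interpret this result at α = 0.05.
Since p = 0.3136 > α = 0.05, fail to reject H₀.
There is insufficient evidence to reject the null hypothesis; the result is not statistically significant at the 0.05 level.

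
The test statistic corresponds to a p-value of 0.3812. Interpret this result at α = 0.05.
Since p = 0.3812 > α = 0.05, fail to reject H₀.
There is insufficient evidence to reject the null hypothesis; the result is not statistically significant at the 0.05 level.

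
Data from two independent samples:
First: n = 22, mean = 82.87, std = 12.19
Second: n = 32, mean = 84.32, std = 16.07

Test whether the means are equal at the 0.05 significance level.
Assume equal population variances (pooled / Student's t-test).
Student's two-sample t-test (equal variances):
H₀: μ₁ = μ₂
H₁: μ₁ ≠ μ₂
df = n₁ + n₂ - 2 = 52
Pooled variance s_p² = [(n₁-1)s₁² + (n₂-1)s₂²] / (n₁ + n₂ - 2) = [(21)(12.19²) + (31)(16.07²)] / 52 = 213.9637
SE = √(s_p²(1/n₁ + 1/n₂)) = √(213.9637 × (1/22 + 1/32)) = 4.0512
t = (x̄₁ - x̄₂) / SE = (82.87 - 84.32) / 4.0512 = -1.45 / 4.0512 = -0.358
p-value = 0.7219

Since p-value > α = 0.05, we fail to reject H₀.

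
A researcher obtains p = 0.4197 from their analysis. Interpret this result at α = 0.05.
Since p = 0.4197 > α = 0.05, fail to reject H₀.
There is insufficient evidence to reject the null hypothesis; the result is not statistically significant at the 0.05 level.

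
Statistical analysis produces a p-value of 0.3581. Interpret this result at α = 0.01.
Since p = 0.3581 > α = 0.01, fail to reject H₀.
There is insufficient evidence to reject the null hypothesis; the result is not statistically significant at the 0.01 level.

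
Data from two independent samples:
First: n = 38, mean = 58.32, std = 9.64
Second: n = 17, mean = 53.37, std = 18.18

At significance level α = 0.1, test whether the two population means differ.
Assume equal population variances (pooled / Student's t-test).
Student's two-sample t-test (equal variances):
H₀: μ₁ = μ₂
H₁: μ₁ ≠ μ₂
df = n₁ + n₂ - 2 = 53
Pooled variance s_p² = [(n₁-1)s₁² + (n₂-1)s₂²] / (n₁ + n₂ - 2) = [(37)(9.64²) + (16)(18.18²)] / 53 = 164.6527
SE = √(s_p²(1/n₁ + 1/n₂)) = √(164.6527 × (1/38 + 1/17)) = 3.7441
t = (x̄₁ - x̄₂) / SE = (58.32 - 53.37) / 3.7441 = 4.95 / 3.7441 = 1.322
p-value = 0.1918

Since p-value > α = 0.1, we fail to reject H₀.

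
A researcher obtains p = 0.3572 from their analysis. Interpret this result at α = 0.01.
Since p = 0.3572 > α = 0.01, fail to reject H₀.
There is insufficient evidence to reject the null hypothesis; the result is not statistically significant at the 0.01 level.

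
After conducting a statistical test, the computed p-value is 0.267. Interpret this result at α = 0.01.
Since p = 0.267 > α = 0.01, fail to reject H₀.
There is insufficient evidence to reject the null hypothesis; the result is not statistically significant at the 0.01 level.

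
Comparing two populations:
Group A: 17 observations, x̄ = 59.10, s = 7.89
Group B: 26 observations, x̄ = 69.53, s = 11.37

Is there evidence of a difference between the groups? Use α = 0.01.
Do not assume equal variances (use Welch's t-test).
Welch's two-sample t-test:
H₀: μ₁ = μ₂
H₁: μ₁ ≠ μ₂
s₁²/n₁ = 7.89²/17 = 3.6619,  s₂²/n₂ = 11.37²/26 = 4.9722
SE = √(s₁²/n₁ + s₂²/n₂) = √(3.6619 + 4.9722) = 2.9384
df (Welch-Satterthwaite) = (s₁²/n₁ + s₂²/n₂)² / [(s₁²/n₁)²/(n₁-1) + (s₂²/n₂)²/(n₂-1)] ≈ 40.80
t = (x̄₁ - x̄₂) / SE = (59.10 - 69.53) / 2.9384 = -10.43 / 2.9384 = -3.550
p-value = 0.0010

Since p-value < α = 0.01, we reject H₀.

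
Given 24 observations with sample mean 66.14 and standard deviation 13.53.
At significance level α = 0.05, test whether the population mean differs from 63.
One-sample t-test:
H₀: μ = 63
H₁: μ ≠ 63
df = n - 1 = 23
t = (x̄ - μ₀) / (s/√n) = (66.14 - 63) / (13.53/√24) = 1.137
p-value = 0.2673

Since p-value > α = 0.05, we fail to reject H₀.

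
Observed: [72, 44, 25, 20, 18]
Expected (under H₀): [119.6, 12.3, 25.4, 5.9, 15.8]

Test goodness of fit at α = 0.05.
Chi-square goodness of fit test:
H₀: observed counts match expected distribution
H₁: observed counts differ from expected distribution
df = k - 1 = 4
χ² = Σ(O - E)²/E
   = (72 - 119.6)²/119.6 + (44 - 12.3)²/12.3 + (25 - 25.4)²/25.4 + (20 - 5.9)²/5.9 + (18 - 15.8)²/15.8
   = 18.944 + 81.698 + 0.006 + 33.697 + 0.306
   = 134.65
p-value < 0.0001

Since p-value < α = 0.05, we reject H₀.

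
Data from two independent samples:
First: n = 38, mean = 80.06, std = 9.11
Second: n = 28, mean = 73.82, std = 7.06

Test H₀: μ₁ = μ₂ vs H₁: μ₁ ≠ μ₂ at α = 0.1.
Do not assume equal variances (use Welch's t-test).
Welch's two-sample t-test:
H₀: μ₁ = μ₂
H₁: μ₁ ≠ μ₂
s₁²/n₁ = 9.11²/38 = 2.1840,  s₂²/n₂ = 7.06²/28 = 1.7801
SE = √(s₁²/n₁ + s₂²/n₂) = √(2.1840 + 1.7801) = 1.9910
df (Welch-Satterthwaite) = (s₁²/n₁ + s₂²/n₂)² / [(s₁²/n₁)²/(n₁-1) + (s₂²/n₂)²/(n₂-1)] ≈ 63.81
t = (x̄₁ - x̄₂) / SE = (80.06 - 73.82) / 1.9910 = 6.24 / 1.9910 = 3.134
p-value = 0.0026

Since p-value < α = 0.1, we reject H₀.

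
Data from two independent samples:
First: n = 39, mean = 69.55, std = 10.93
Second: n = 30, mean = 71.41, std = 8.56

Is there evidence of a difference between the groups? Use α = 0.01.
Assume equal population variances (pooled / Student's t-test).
Student's two-sample t-test (equal variances):
H₀: μ₁ = μ₂
H₁: μ₁ ≠ μ₂
df = n₁ + n₂ - 2 = 67
Pooled variance s_p² = [(n₁-1)s₁² + (n₂-1)s₂²] / (n₁ + n₂ - 2) = [(38)(10.93²) + (29)(8.56²)] / 67 = 99.4717
SE = √(s_p²(1/n₁ + 1/n₂)) = √(99.4717 × (1/39 + 1/30)) = 2.4220
t = (x̄₁ - x̄₂) / SE = (69.55 - 71.41) / 2.4220 = -1.86 / 2.4220 = -0.768
p-value = 0.4452

Since p-value > α = 0.01, we fail to reject H₀.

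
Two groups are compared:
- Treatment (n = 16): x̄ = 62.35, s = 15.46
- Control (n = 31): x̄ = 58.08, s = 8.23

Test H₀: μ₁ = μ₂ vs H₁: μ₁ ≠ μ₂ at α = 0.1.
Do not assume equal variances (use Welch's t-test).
Welch's two-sample t-test:
H₀: μ₁ = μ₂
H₁: μ₁ ≠ μ₂
s₁²/n₁ = 15.46²/16 = 14.9382,  s₂²/n₂ = 8.23²/31 = 2.1849
SE = √(s₁²/n₁ + s₂²/n₂) = √(14.9382 + 2.1849) = 4.1380
df (Welch-Satterthwaite) = (s₁²/n₁ + s₂²/n₂)² / [(s₁²/n₁)²/(n₁-1) + (s₂²/n₂)²/(n₂-1)] ≈ 19.50
t = (x̄₁ - x̄₂) / SE = (62.35 - 58.08) / 4.1380 = 4.27 / 4.1380 = 1.032
p-value = 0.3148

Since p-value > α = 0.1, we fail to reject H₀.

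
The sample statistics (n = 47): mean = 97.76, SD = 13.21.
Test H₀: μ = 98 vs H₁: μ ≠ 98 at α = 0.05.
One-sample t-test:
H₀: μ = 98
H₁: μ ≠ 98
df = n - 1 = 46
t = (x̄ - μ₀) / (s/√n) = (97.76 - 98) / (13.21/√47) = -0.125
p-value = 0.9014

Since p-value > α = 0.05, we fail to reject H₀.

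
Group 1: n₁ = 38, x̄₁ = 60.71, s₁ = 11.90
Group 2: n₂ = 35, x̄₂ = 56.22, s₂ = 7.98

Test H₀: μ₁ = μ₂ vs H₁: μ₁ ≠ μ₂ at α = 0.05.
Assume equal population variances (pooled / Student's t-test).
Student's two-sample t-test (equal variances):
H₀: μ₁ = μ₂
H₁: μ₁ ≠ μ₂
df = n₁ + n₂ - 2 = 71
Pooled variance s_p² = [(n₁-1)s₁² + (n₂-1)s₂²] / (n₁ + n₂ - 2) = [(37)(11.90²) + (34)(7.98²)] / 71 = 104.2916
SE = √(s_p²(1/n₁ + 1/n₂)) = √(104.2916 × (1/38 + 1/35)) = 2.3925
t = (x̄₁ - x̄₂) / SE = (60.71 - 56.22) / 2.3925 = 4.49 / 2.3925 = 1.877
p-value = 0.0647

Since p-value > α = 0.05, we fail to reject H₀.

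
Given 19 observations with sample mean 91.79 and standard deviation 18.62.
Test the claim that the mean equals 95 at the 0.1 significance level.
One-sample t-test:
H₀: μ = 95
H₁: μ ≠ 95
df = n - 1 = 18
t = (x̄ - μ₀) / (s/√n) = (91.79 - 95) / (18.62/√19) = -0.751
p-value = 0.4621

Since p-value > α = 0.1, we fail to reject H₀.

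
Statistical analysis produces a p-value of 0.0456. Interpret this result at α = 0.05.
Since p = 0.0456 < α = 0.05, reject H₀.
There is sufficient evidence to reject the null hypothesis; the result is statistically significant at the 0.05 level.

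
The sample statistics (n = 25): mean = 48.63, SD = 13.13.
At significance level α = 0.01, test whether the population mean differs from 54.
One-sample t-test:
H₀: μ = 54
H₁: μ ≠ 54
df = n - 1 = 24
t = (x̄ - μ₀) / (s/√n) = (48.63 - 54) / (13.13/√25) = -2.045
p-value = 0.0520

Since p-value > α = 0.01, we fail to reject H₀.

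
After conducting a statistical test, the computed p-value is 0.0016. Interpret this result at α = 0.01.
Since p = 0.0016 < α = 0.01, reject H₀.
There is sufficient evidence to reject the null hypothesis; the result is statistically significant at the 0.01 level.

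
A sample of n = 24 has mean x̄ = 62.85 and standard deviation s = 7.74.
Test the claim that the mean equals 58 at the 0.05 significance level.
One-sample t-test:
H₀: μ = 58
H₁: μ ≠ 58
df = n - 1 = 23
t = (x̄ - μ₀) / (s/√n) = (62.85 - 58) / (7.74/√24) = 3.070
p-value = 0.0054

Since p-value < α = 0.05, we reject H₀.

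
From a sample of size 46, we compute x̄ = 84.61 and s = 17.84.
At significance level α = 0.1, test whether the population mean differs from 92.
One-sample t-test:
H₀: μ = 92
H₁: μ ≠ 92
df = n - 1 = 45
t = (x̄ - μ₀) / (s/√n) = (84.61 - 92) / (17.84/√46) = -2.809
p-value = 0.0073

Since p-value < α = 0.1, we reject H₀.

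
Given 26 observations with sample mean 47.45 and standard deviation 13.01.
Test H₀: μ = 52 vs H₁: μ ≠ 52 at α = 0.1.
One-sample t-test:
H₀: μ = 52
H₁: μ ≠ 52
df = n - 1 = 25
t = (x̄ - μ₀) / (s/√n) = (47.45 - 52) / (13.01/√26) = -1.783
p-value = 0.0867

Since p-value < α = 0.1, we reject H₀.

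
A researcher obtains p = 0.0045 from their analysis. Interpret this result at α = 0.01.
Since p = 0.0045 < α = 0.01, reject H₀.
There is sufficient evidence to reject the null hypothesis; the result is statistically significant at the 0.01 level.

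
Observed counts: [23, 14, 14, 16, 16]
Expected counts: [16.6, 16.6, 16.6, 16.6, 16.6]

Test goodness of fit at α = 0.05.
Chi-square goodness of fit test:
H₀: observed counts match expected distribution
H₁: observed counts differ from expected distribution
df = k - 1 = 4
χ² = Σ(O - E)²/E
   = (23 - 16.6)²/16.6 + (14 - 16.6)²/16.6 + (14 - 16.6)²/16.6 + (16 - 16.6)²/16.6 + (16 - 16.6)²/16.6
   = 2.467 + 0.407 + 0.407 + 0.022 + 0.022
   = 3.33
p-value = 0.5049

Since p-value > α = 0.05, we fail to reject H₀.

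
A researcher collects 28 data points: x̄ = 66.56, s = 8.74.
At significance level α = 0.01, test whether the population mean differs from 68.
One-sample t-test:
H₀: μ = 68
H₁: μ ≠ 68
df = n - 1 = 27
t = (x̄ - μ₀) / (s/√n) = (66.56 - 68) / (8.74/√28) = -0.872
p-value = 0.3910

Since p-value > α = 0.01, we fail to reject H₀.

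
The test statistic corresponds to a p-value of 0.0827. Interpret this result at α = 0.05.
Since p = 0.0827 > α = 0.05, fail to reject H₀.
There is insufficient evidence to reject the null hypothesis; the result is not statistically significant at the 0.05 level.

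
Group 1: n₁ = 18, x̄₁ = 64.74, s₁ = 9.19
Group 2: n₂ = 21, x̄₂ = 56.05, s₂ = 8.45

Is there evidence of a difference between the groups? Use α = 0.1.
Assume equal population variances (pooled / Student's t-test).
Student's two-sample t-test (equal variances):
H₀: μ₁ = μ₂
H₁: μ₁ ≠ μ₂
df = n₁ + n₂ - 2 = 37
Pooled variance s_p² = [(n₁-1)s₁² + (n₂-1)s₂²] / (n₁ + n₂ - 2) = [(17)(9.19²) + (20)(8.45²)] / 37 = 77.4001
SE = √(s_p²(1/n₁ + 1/n₂)) = √(77.4001 × (1/18 + 1/21)) = 2.8259
t = (x̄₁ - x̄₂) / SE = (64.74 - 56.05) / 2.8259 = 8.69 / 2.8259 = 3.075
p-value = 0.0039

Since p-value < α = 0.1, we reject H₀.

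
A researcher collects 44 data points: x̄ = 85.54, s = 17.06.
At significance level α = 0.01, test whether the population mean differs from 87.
One-sample t-test:
H₀: μ = 87
H₁: μ ≠ 87
df = n - 1 = 43
t = (x̄ - μ₀) / (s/√n) = (85.54 - 87) / (17.06/√44) = -0.568
p-value = 0.5732

Since p-value > α = 0.01, we fail to reject H₀.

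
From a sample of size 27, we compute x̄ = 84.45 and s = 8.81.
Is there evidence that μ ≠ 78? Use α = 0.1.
One-sample t-test:
H₀: μ = 78
H₁: μ ≠ 78
df = n - 1 = 26
t = (x̄ - μ₀) / (s/√n) = (84.45 - 78) / (8.81/√27) = 3.804
p-value = 0.0008

Since p-value < α = 0.1, we reject H₀.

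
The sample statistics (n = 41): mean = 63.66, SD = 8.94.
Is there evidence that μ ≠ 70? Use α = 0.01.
One-sample t-test:
H₀: μ = 70
H₁: μ ≠ 70
df = n - 1 = 40
t = (x̄ - μ₀) / (s/√n) = (63.66 - 70) / (8.94/√41) = -4.541
p-value = 0.0001

Since p-value < α = 0.01, we reject H₀.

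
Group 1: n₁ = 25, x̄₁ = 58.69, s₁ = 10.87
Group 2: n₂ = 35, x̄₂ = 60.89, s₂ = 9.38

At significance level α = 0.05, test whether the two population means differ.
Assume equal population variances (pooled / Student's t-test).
Student's two-sample t-test (equal variances):
H₀: μ₁ = μ₂
H₁: μ₁ ≠ μ₂
df = n₁ + n₂ - 2 = 58
Pooled variance s_p² = [(n₁-1)s₁² + (n₂-1)s₂²] / (n₁ + n₂ - 2) = [(24)(10.87²) + (34)(9.38²)] / 58 = 100.4696
SE = √(s_p²(1/n₁ + 1/n₂)) = √(100.4696 × (1/25 + 1/35)) = 2.6248
t = (x̄₁ - x̄₂) / SE = (58.69 - 60.89) / 2.6248 = -2.20 / 2.6248 = -0.838
p-value = 0.4054

Since p-value > α = 0.05, we fail to reject H₀.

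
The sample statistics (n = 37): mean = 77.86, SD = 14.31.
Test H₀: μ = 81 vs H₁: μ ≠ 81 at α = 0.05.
One-sample t-test:
H₀: μ = 81
H₁: μ ≠ 81
df = n - 1 = 36
t = (x̄ - μ₀) / (s/√n) = (77.86 - 81) / (14.31/√37) = -1.335
p-value = 0.1903

Since p-value > α = 0.05, we fail to reject H₀.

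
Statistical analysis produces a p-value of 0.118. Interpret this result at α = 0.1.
Since p = 0.118 > α = 0.1, fail to reject H₀.
There is insufficient evidence to reject the null hypothesis; the result is not statistically significant at the 0.1 level.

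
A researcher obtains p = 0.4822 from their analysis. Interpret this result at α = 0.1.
Since p = 0.4822 > α = 0.1, fail to reject H₀.
There is insufficient evidence to reject the null hypothesis; the result is not statistically significant at the 0.1 level.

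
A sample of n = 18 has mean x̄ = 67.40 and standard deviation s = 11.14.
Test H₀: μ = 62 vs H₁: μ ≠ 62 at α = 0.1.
One-sample t-test:
H₀: μ = 62
H₁: μ ≠ 62
df = n - 1 = 17
t = (x̄ - μ₀) / (s/√n) = (67.40 - 62) / (11.14/√18) = 2.057
p-value = 0.0554

Since p-value < α = 0.1, we reject H₀.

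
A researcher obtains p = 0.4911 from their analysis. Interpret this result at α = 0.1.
Since p = 0.4911 > α = 0.1, fail to reject H₀.
There is insufficient evidence to reject the null hypothesis; the result is not statistically significant at the 0.1 level.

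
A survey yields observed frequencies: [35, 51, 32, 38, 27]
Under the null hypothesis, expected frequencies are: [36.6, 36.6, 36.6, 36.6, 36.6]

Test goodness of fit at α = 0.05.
Chi-square goodness of fit test:
H₀: observed counts match expected distribution
H₁: observed counts differ from expected distribution
df = k - 1 = 4
χ² = Σ(O - E)²/E
   = (35 - 36.6)²/36.6 + (51 - 36.6)²/36.6 + (32 - 36.6)²/36.6 + (38 - 36.6)²/36.6 + (27 - 36.6)²/36.6
   = 0.070 + 5.666 + 0.578 + 0.054 + 2.518
   = 8.89
p-value = 0.0640

Since p-value > α = 0.05, we fail to reject H₀.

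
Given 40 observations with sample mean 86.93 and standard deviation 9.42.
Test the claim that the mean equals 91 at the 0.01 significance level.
One-sample t-test:
H₀: μ = 91
H₁: μ ≠ 91
df = n - 1 = 39
t = (x̄ - μ₀) / (s/√n) = (86.93 - 91) / (9.42/√40) = -2.733
p-value = 0.0094

Since p-value < α = 0.01, we reject H₀.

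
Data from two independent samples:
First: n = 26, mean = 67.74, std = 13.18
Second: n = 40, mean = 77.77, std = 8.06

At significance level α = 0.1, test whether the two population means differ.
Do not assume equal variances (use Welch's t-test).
Welch's two-sample t-test:
H₀: μ₁ = μ₂
H₁: μ₁ ≠ μ₂
s₁²/n₁ = 13.18²/26 = 6.6812,  s₂²/n₂ = 8.06²/40 = 1.6241
SE = √(s₁²/n₁ + s₂²/n₂) = √(6.6812 + 1.6241) = 2.8819
df (Welch-Satterthwaite) = (s₁²/n₁ + s₂²/n₂)² / [(s₁²/n₁)²/(n₁-1) + (s₂²/n₂)²/(n₂-1)] ≈ 37.22
t = (x̄₁ - x̄₂) / SE = (67.74 - 77.77) / 2.8819 = -10.03 / 2.8819 = -3.480
p-value = 0.0013

Since p-value < α = 0.1, we reject H₀.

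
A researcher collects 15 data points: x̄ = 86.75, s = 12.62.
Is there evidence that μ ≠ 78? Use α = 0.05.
One-sample t-test:
H₀: μ = 78
H₁: μ ≠ 78
df = n - 1 = 14
t = (x̄ - μ₀) / (s/√n) = (86.75 - 78) / (12.62/√15) = 2.685
p-value = 0.0178

Since p-value < α = 0.05, we reject H₀.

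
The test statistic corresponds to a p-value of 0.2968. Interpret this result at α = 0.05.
Since p = 0.2968 > α = 0.05, fail to reject H₀.
There is insufficient evidence to reject the null hypothesis; the result is not statistically significant at the 0.05 level.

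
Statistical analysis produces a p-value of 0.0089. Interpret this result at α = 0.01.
Since p = 0.0089 < α = 0.01, reject H₀.
There is sufficient evidence to reject the null hypothesis; the result is statistically significant at the 0.01 level.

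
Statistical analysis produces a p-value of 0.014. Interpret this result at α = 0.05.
Since p = 0.014 < α = 0.05, reject H₀.
There is sufficient evidence to reject the null hypothesis; the result is statistically significant at the 0.05 level.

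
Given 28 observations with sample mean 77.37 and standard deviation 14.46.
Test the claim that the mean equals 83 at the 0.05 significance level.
One-sample t-test:
H₀: μ = 83
H₁: μ ≠ 83
df = n - 1 = 27
t = (x̄ - μ₀) / (s/√n) = (77.37 - 83) / (14.46/√28) = -2.060
p-value = 0.0491

Since p-value < α = 0.05, we reject H₀.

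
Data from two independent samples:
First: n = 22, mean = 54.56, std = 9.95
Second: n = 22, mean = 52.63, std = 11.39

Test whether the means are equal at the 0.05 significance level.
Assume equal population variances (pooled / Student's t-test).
Student's two-sample t-test (equal variances):
H₀: μ₁ = μ₂
H₁: μ₁ ≠ μ₂
df = n₁ + n₂ - 2 = 42
Pooled variance s_p² = [(n₁-1)s₁² + (n₂-1)s₂²] / (n₁ + n₂ - 2) = [(21)(9.95²) + (21)(11.39²)] / 42 = 114.3673
SE = √(s_p²(1/n₁ + 1/n₂)) = √(114.3673 × (1/22 + 1/22)) = 3.2244
t = (x̄₁ - x̄₂) / SE = (54.56 - 52.63) / 3.2244 = 1.93 / 3.2244 = 0.599
p-value = 0.5527

Since p-value > α = 0.05, we fail to reject H₀.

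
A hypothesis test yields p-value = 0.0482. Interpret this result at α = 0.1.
Since p = 0.0482 < α = 0.1, reject H₀.
There is sufficient evidence to reject the null hypothesis; the result is statistically significant at the 0.1 level.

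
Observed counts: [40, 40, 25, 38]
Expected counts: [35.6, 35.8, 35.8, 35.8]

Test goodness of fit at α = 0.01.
Chi-square goodness of fit test:
H₀: observed counts match expected distribution
H₁: observed counts differ from expected distribution
df = k - 1 = 3
χ² = Σ(O - E)²/E
   = (40 - 35.6)²/35.6 + (40 - 35.8)²/35.8 + (25 - 35.8)²/35.8 + (38 - 35.8)²/35.8
   = 0.544 + 0.493 + 3.258 + 0.135
   = 4.43
p-value = 0.2186

Since p-value > α = 0.01, we fail to reject H₀.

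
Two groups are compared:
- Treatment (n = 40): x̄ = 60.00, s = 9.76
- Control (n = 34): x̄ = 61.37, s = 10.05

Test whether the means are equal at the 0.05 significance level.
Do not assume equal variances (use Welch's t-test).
Welch's two-sample t-test:
H₀: μ₁ = μ₂
H₁: μ₁ ≠ μ₂
s₁²/n₁ = 9.76²/40 = 2.3814,  s₂²/n₂ = 10.05²/34 = 2.9707
SE = √(s₁²/n₁ + s₂²/n₂) = √(2.3814 + 2.9707) = 2.3135
df (Welch-Satterthwaite) = (s₁²/n₁ + s₂²/n₂)² / [(s₁²/n₁)²/(n₁-1) + (s₂²/n₂)²/(n₂-1)] ≈ 69.39
t = (x̄₁ - x̄₂) / SE = (60.00 - 61.37) / 2.3135 = -1.37 / 2.3135 = -0.592
p-value = 0.5557

Since p-value > α = 0.05, we fail to reject H₀.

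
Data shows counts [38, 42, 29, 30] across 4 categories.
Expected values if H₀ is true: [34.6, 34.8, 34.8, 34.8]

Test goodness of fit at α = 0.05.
Chi-square goodness of fit test:
H₀: observed counts match expected distribution
H₁: observed counts differ from expected distribution
df = k - 1 = 3
χ² = Σ(O - E)²/E
   = (38 - 34.6)²/34.6 + (42 - 34.8)²/34.8 + (29 - 34.8)²/34.8 + (30 - 34.8)²/34.8
   = 0.334 + 1.490 + 0.967 + 0.662
   = 3.45
p-value = 0.3270

Since p-value > α = 0.05, we fail to reject H₀.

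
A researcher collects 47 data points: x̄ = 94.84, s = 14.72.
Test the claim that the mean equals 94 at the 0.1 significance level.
One-sample t-test:
H₀: μ = 94
H₁: μ ≠ 94
df = n - 1 = 46
t = (x̄ - μ₀) / (s/√n) = (94.84 - 94) / (14.72/√47) = 0.391
p-value = 0.6974

Since p-value > α = 0.1, we fail to reject H₀.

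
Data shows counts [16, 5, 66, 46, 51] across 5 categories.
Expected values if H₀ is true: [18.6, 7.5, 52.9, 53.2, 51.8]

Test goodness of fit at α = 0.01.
Chi-square goodness of fit test:
H₀: observed counts match expected distribution
H₁: observed counts differ from expected distribution
df = k - 1 = 4
χ² = Σ(O - E)²/E
   = (16 - 18.6)²/18.6 + (5 - 7.5)²/7.5 + (66 - 52.9)²/52.9 + (46 - 53.2)²/53.2 + (51 - 51.8)²/51.8
   = 0.363 + 0.833 + 3.244 + 0.974 + 0.012
   = 5.43
p-value = 0.2462

Since p-value > α = 0.01, we fail to reject H₀.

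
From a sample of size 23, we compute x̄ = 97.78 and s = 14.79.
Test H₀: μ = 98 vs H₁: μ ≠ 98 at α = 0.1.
One-sample t-test:
H₀: μ = 98
H₁: μ ≠ 98
df = n - 1 = 22
t = (x̄ - μ₀) / (s/√n) = (97.78 - 98) / (14.79/√23) = -0.071
p-value = 0.9438

Since p-value > α = 0.1, we fail to reject H₀.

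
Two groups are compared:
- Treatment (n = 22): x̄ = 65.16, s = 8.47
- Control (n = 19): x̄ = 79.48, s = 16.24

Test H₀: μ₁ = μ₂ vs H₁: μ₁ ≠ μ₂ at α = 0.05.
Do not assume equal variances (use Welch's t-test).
Welch's two-sample t-test:
H₀: μ₁ = μ₂
H₁: μ₁ ≠ μ₂
s₁²/n₁ = 8.47²/22 = 3.2610,  s₂²/n₂ = 16.24²/19 = 13.8809
SE = √(s₁²/n₁ + s₂²/n₂) = √(3.2610 + 13.8809) = 4.1403
df (Welch-Satterthwaite) = (s₁²/n₁ + s₂²/n₂)² / [(s₁²/n₁)²/(n₁-1) + (s₂²/n₂)²/(n₂-1)] ≈ 26.21
t = (x̄₁ - x̄₂) / SE = (65.16 - 79.48) / 4.1403 = -14.32 / 4.1403 = -3.459
p-value = 0.0019

Since p-value < α = 0.05, we reject H₀.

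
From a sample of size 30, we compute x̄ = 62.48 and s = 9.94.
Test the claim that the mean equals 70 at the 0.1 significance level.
One-sample t-test:
H₀: μ = 70
H₁: μ ≠ 70
df = n - 1 = 29
t = (x̄ - μ₀) / (s/√n) = (62.48 - 70) / (9.94/√30) = -4.144
p-value = 0.0003

Since p-value < α = 0.1, we reject H₀.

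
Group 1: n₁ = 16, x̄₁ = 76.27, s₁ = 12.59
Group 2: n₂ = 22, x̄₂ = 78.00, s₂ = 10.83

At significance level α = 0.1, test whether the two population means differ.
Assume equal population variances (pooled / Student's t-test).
Student's two-sample t-test (equal variances):
H₀: μ₁ = μ₂
H₁: μ₁ ≠ μ₂
df = n₁ + n₂ - 2 = 36
Pooled variance s_p² = [(n₁-1)s₁² + (n₂-1)s₂²] / (n₁ + n₂ - 2) = [(15)(12.59²) + (21)(10.83²)] / 36 = 134.4636
SE = √(s_p²(1/n₁ + 1/n₂)) = √(134.4636 × (1/16 + 1/22)) = 3.8100
t = (x̄₁ - x̄₂) / SE = (76.27 - 78.00) / 3.8100 = -1.73 / 3.8100 = -0.454
p-value = 0.6525

Since p-value > α = 0.1, we fail to reject H₀.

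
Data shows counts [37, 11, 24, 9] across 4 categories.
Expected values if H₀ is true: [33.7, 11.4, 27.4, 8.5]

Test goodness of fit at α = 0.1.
Chi-square goodness of fit test:
H₀: observed counts match expected distribution
H₁: observed counts differ from expected distribution
df = k - 1 = 3
χ² = Σ(O - E)²/E
   = (37 - 33.7)²/33.7 + (11 - 11.4)²/11.4 + (24 - 27.4)²/27.4 + (9 - 8.5)²/8.5
   = 0.323 + 0.014 + 0.422 + 0.029
   = 0.79
p-value = 0.8522

Since p-value > α = 0.1, we fail to reject H₀.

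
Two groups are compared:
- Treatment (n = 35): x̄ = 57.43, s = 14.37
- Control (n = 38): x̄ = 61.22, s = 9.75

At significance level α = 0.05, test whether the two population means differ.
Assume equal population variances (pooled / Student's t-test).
Student's two-sample t-test (equal variances):
H₀: μ₁ = μ₂
H₁: μ₁ ≠ μ₂
df = n₁ + n₂ - 2 = 71
Pooled variance s_p² = [(n₁-1)s₁² + (n₂-1)s₂²] / (n₁ + n₂ - 2) = [(34)(14.37²) + (37)(9.75²)] / 71 = 148.4255
SE = √(s_p²(1/n₁ + 1/n₂)) = √(148.4255 × (1/35 + 1/38)) = 2.8542
t = (x̄₁ - x̄₂) / SE = (57.43 - 61.22) / 2.8542 = -3.79 / 2.8542 = -1.328
p-value = 0.1885

Since p-value > α = 0.05, we fail to reject H₀.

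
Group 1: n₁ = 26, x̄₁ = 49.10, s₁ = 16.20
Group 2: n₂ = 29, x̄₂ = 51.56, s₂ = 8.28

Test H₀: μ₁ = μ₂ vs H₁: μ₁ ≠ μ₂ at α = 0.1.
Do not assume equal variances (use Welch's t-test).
Welch's two-sample t-test:
H₀: μ₁ = μ₂
H₁: μ₁ ≠ μ₂
s₁²/n₁ = 16.20²/26 = 10.0938,  s₂²/n₂ = 8.28²/29 = 2.3641
SE = √(s₁²/n₁ + s₂²/n₂) = √(10.0938 + 2.3641) = 3.5296
df (Welch-Satterthwaite) = (s₁²/n₁ + s₂²/n₂)² / [(s₁²/n₁)²/(n₁-1) + (s₂²/n₂)²/(n₂-1)] ≈ 36.30
t = (x̄₁ - x̄₂) / SE = (49.10 - 51.56) / 3.5296 = -2.46 / 3.5296 = -0.697
p-value = 0.4903

Since p-value > α = 0.1, we fail to reject H₀.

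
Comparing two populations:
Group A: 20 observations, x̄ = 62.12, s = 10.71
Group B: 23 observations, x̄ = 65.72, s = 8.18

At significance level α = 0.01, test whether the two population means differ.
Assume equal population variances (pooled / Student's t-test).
Student's two-sample t-test (equal variances):
H₀: μ₁ = μ₂
H₁: μ₁ ≠ μ₂
df = n₁ + n₂ - 2 = 41
Pooled variance s_p² = [(n₁-1)s₁² + (n₂-1)s₂²] / (n₁ + n₂ - 2) = [(19)(10.71²) + (22)(8.18²)] / 41 = 89.0598
SE = √(s_p²(1/n₁ + 1/n₂)) = √(89.0598 × (1/20 + 1/23)) = 2.8853
t = (x̄₁ - x̄₂) / SE = (62.12 - 65.72) / 2.8853 = -3.60 / 2.8853 = -1.248
p-value = 0.2192

Since p-value > α = 0.01, we fail to reject H₀.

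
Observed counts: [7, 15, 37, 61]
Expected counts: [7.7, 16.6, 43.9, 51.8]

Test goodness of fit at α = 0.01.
Chi-square goodness of fit test:
H₀: observed counts match expected distribution
H₁: observed counts differ from expected distribution
df = k - 1 = 3
χ² = Σ(O - E)²/E
   = (7 - 7.7)²/7.7 + (15 - 16.6)²/16.6 + (37 - 43.9)²/43.9 + (61 - 51.8)²/51.8
   = 0.064 + 0.154 + 1.085 + 1.634
   = 2.94
p-value = 0.4015

Since p-value > α = 0.01, we fail to reject H₀.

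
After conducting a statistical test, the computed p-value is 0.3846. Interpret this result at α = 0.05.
Since p = 0.3846 > α = 0.05, fail to reject H₀.
There is insufficient evidence to reject the null hypothesis; the result is not statistically significant at the 0.05 level.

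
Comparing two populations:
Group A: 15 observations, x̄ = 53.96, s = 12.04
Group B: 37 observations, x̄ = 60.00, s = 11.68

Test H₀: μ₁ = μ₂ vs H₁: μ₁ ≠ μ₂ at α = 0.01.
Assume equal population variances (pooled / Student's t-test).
Student's two-sample t-test (equal variances):
H₀: μ₁ = μ₂
H₁: μ₁ ≠ μ₂
df = n₁ + n₂ - 2 = 50
Pooled variance s_p² = [(n₁-1)s₁² + (n₂-1)s₂²] / (n₁ + n₂ - 2) = [(14)(12.04²) + (36)(11.68²)] / 50 = 138.8134
SE = √(s_p²(1/n₁ + 1/n₂)) = √(138.8134 × (1/15 + 1/37)) = 3.6064
t = (x̄₁ - x̄₂) / SE = (53.96 - 60.00) / 3.6064 = -6.04 / 3.6064 = -1.675
p-value = 0.1002

Since p-value > α = 0.01, we fail to reject H₀.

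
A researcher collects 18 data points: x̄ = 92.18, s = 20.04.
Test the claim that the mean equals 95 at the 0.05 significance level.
One-sample t-test:
H₀: μ = 95
H₁: μ ≠ 95
df = n - 1 = 17
t = (x̄ - μ₀) / (s/√n) = (92.18 - 95) / (20.04/√18) = -0.597
p-value = 0.5584

Since p-value > α = 0.05, we fail to reject H₀.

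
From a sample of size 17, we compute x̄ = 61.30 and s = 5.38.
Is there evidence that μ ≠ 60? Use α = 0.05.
One-sample t-test:
H₀: μ = 60
H₁: μ ≠ 60
df = n - 1 = 16
t = (x̄ - μ₀) / (s/√n) = (61.30 - 60) / (5.38/√17) = 0.996
p-value = 0.3339

Since p-value > α = 0.05, we fail to reject H₀.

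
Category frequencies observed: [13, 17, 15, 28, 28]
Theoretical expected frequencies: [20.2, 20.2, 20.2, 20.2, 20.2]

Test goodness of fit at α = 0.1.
Chi-square goodness of fit test:
H₀: observed counts match expected distribution
H₁: observed counts differ from expected distribution
df = k - 1 = 4
χ² = Σ(O - E)²/E
   = (13 - 20.2)²/20.2 + (17 - 20.2)²/20.2 + (15 - 20.2)²/20.2 + (28 - 20.2)²/20.2 + (28 - 20.2)²/20.2
   = 2.566 + 0.507 + 1.339 + 3.012 + 3.012
   = 10.44
p-value = 0.0337

Since p-value < α = 0.1, we reject H₀.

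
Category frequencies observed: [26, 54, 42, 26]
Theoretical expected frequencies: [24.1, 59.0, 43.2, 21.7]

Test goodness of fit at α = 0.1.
Chi-square goodness of fit test:
H₀: observed counts match expected distribution
H₁: observed counts differ from expected distribution
df = k - 1 = 3
χ² = Σ(O - E)²/E
   = (26 - 24.1)²/24.1 + (54 - 59.0)²/59.0 + (42 - 43.2)²/43.2 + (26 - 21.7)²/21.7
   = 0.150 + 0.424 + 0.033 + 0.852
   = 1.46
p-value = 0.6918

Since p-value > α = 0.1, we fail to reject H₀.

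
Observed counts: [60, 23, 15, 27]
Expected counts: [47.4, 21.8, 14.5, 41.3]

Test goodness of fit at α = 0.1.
Chi-square goodness of fit test:
H₀: observed counts match expected distribution
H₁: observed counts differ from expected distribution
df = k - 1 = 3
χ² = Σ(O - E)²/E
   = (60 - 47.4)²/47.4 + (23 - 21.8)²/21.8 + (15 - 14.5)²/14.5 + (27 - 41.3)²/41.3
   = 3.349 + 0.066 + 0.017 + 4.951
   = 8.38
p-value = 0.0387

Since p-value < α = 0.1, we reject H₀.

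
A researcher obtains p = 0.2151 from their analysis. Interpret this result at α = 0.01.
Since p = 0.2151 > α = 0.01, fail to reject H₀.
There is insufficient evidence to reject the null hypothesis; the result is not statistically significant at the 0.01 level.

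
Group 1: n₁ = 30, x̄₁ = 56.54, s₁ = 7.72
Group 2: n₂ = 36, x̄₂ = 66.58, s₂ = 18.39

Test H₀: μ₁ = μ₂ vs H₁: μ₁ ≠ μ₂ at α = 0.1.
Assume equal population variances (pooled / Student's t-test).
Student's two-sample t-test (equal variances):
H₀: μ₁ = μ₂
H₁: μ₁ ≠ μ₂
df = n₁ + n₂ - 2 = 64
Pooled variance s_p² = [(n₁-1)s₁² + (n₂-1)s₂²] / (n₁ + n₂ - 2) = [(29)(7.72²) + (35)(18.39²)] / 64 = 211.9543
SE = √(s_p²(1/n₁ + 1/n₂)) = √(211.9543 × (1/30 + 1/36)) = 3.5990
t = (x̄₁ - x̄₂) / SE = (56.54 - 66.58) / 3.5990 = -10.04 / 3.5990 = -2.790
p-value = 0.0069

Since p-value < α = 0.1, we reject H₀.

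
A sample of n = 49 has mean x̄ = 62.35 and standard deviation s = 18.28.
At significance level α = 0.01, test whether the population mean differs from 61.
One-sample t-test:
H₀: μ = 61
H₁: μ ≠ 61
df = n - 1 = 48
t = (x̄ - μ₀) / (s/√n) = (62.35 - 61) / (18.28/√49) = 0.517
p-value = 0.6076

Since p-value > α = 0.01, we fail to reject H₀.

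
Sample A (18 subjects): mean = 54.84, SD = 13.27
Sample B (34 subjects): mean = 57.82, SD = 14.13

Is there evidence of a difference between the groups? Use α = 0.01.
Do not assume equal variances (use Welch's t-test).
Welch's two-sample t-test:
H₀: μ₁ = μ₂
H₁: μ₁ ≠ μ₂
s₁²/n₁ = 13.27²/18 = 9.7829,  s₂²/n₂ = 14.13²/34 = 5.8723
SE = √(s₁²/n₁ + s₂²/n₂) = √(9.7829 + 5.8723) = 3.9567
df (Welch-Satterthwaite) = (s₁²/n₁ + s₂²/n₂)² / [(s₁²/n₁)²/(n₁-1) + (s₂²/n₂)²/(n₂-1)] ≈ 36.72
t = (x̄₁ - x̄₂) / SE = (54.84 - 57.82) / 3.9567 = -2.98 / 3.9567 = -0.753
p-value = 0.4562

Since p-value > α = 0.01, we fail to reject H₀.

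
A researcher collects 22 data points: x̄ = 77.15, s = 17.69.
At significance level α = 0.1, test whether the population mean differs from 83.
One-sample t-test:
H₀: μ = 83
H₁: μ ≠ 83
df = n - 1 = 21
t = (x̄ - μ₀) / (s/√n) = (77.15 - 83) / (17.69/√22) = -1.551
p-value = 0.1358

Since p-value > α = 0.1, we fail to reject H₀.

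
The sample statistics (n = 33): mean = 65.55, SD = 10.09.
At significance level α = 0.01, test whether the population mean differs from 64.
One-sample t-test:
H₀: μ = 64
H₁: μ ≠ 64
df = n - 1 = 32
t = (x̄ - μ₀) / (s/√n) = (65.55 - 64) / (10.09/√33) = 0.882
p-value = 0.3841

Since p-value > α = 0.01, we fail to reject H₀.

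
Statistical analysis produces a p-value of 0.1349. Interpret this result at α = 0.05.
Since p = 0.1349 > α = 0.05, fail to reject H₀.
There is insufficient evidence to reject the null hypothesis; the result is not statistically significant at the 0.05 level.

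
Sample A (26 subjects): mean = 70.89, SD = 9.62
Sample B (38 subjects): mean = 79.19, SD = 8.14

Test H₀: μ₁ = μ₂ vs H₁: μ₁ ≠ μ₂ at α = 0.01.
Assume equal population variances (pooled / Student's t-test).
Student's two-sample t-test (equal variances):
H₀: μ₁ = μ₂
H₁: μ₁ ≠ μ₂
df = n₁ + n₂ - 2 = 62
Pooled variance s_p² = [(n₁-1)s₁² + (n₂-1)s₂²] / (n₁ + n₂ - 2) = [(25)(9.62²) + (37)(8.14²)] / 62 = 76.8583
SE = √(s_p²(1/n₁ + 1/n₂)) = √(76.8583 × (1/26 + 1/38)) = 2.2313
t = (x̄₁ - x̄₂) / SE = (70.89 - 79.19) / 2.2313 = -8.30 / 2.2313 = -3.720
p-value = 0.0004

Since p-value < α = 0.01, we reject H₀.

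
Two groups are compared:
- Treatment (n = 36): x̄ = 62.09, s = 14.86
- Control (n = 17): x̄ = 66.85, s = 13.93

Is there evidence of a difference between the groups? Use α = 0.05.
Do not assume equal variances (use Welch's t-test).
Welch's two-sample t-test:
H₀: μ₁ = μ₂
H₁: μ₁ ≠ μ₂
s₁²/n₁ = 14.86²/36 = 6.1339,  s₂²/n₂ = 13.93²/17 = 11.4144
SE = √(s₁²/n₁ + s₂²/n₂) = √(6.1339 + 11.4144) = 4.1891
df (Welch-Satterthwaite) = (s₁²/n₁ + s₂²/n₂)² / [(s₁²/n₁)²/(n₁-1) + (s₂²/n₂)²/(n₂-1)] ≈ 33.41
t = (x̄₁ - x̄₂) / SE = (62.09 - 66.85) / 4.1891 = -4.76 / 4.1891 = -1.136
p-value = 0.2639

Since p-value > α = 0.05, we fail to reject H₀.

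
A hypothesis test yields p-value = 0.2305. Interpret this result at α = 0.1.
Since p = 0.2305 > α = 0.1, fail to reject H₀.
There is insufficient evidence to reject the null hypothesis; the result is not statistically significant at the 0.1 level.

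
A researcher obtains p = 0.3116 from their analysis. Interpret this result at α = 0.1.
Since p = 0.3116 > α = 0.1, fail to reject H₀.
There is insufficient evidence to reject the null hypothesis; the result is not statistically significant at the 0.1 level.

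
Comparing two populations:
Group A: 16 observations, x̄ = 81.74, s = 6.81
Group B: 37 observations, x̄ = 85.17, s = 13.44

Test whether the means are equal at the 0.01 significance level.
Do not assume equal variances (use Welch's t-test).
Welch's two-sample t-test:
H₀: μ₁ = μ₂
H₁: μ₁ ≠ μ₂
s₁²/n₁ = 6.81²/16 = 2.8985,  s₂²/n₂ = 13.44²/37 = 4.8820
SE = √(s₁²/n₁ + s₂²/n₂) = √(2.8985 + 4.8820) = 2.7894
df (Welch-Satterthwaite) = (s₁²/n₁ + s₂²/n₂)² / [(s₁²/n₁)²/(n₁-1) + (s₂²/n₂)²/(n₂-1)] ≈ 49.53
t = (x̄₁ - x̄₂) / SE = (81.74 - 85.17) / 2.7894 = -3.43 / 2.7894 = -1.230
p-value = 0.2246

Since p-value > α = 0.01, we fail to reject H₀.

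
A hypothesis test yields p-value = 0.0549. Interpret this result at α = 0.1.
Since p = 0.0549 < α = 0.1, reject H₀.
There is sufficient evidence to reject the null hypothesis; the result is statistically significant at the 0.1 level.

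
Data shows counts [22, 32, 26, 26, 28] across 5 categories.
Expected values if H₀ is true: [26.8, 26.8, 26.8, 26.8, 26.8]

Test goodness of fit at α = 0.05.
Chi-square goodness of fit test:
H₀: observed counts match expected distribution
H₁: observed counts differ from expected distribution
df = k - 1 = 4
χ² = Σ(O - E)²/E
   = (22 - 26.8)²/26.8 + (32 - 26.8)²/26.8 + (26 - 26.8)²/26.8 + (26 - 26.8)²/26.8 + (28 - 26.8)²/26.8
   = 0.860 + 1.009 + 0.024 + 0.024 + 0.054
   = 1.97
p-value = 0.7412

Since p-value > α = 0.05, we fail to reject H₀.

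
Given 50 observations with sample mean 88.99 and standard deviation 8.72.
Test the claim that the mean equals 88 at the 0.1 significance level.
One-sample t-test:
H₀: μ = 88
H₁: μ ≠ 88
df = n - 1 = 49
t = (x̄ - μ₀) / (s/√n) = (88.99 - 88) / (8.72/√50) = 0.803
p-value = 0.4260

Since p-value > α = 0.1, we fail to reject H₀.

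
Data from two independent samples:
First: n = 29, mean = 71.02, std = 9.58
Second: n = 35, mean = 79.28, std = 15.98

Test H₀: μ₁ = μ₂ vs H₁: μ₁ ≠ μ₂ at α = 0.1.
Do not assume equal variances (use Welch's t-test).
Welch's two-sample t-test:
H₀: μ₁ = μ₂
H₁: μ₁ ≠ μ₂
s₁²/n₁ = 9.58²/29 = 3.1647,  s₂²/n₂ = 15.98²/35 = 7.2960
SE = √(s₁²/n₁ + s₂²/n₂) = √(3.1647 + 7.2960) = 3.2343
df (Welch-Satterthwaite) = (s₁²/n₁ + s₂²/n₂)² / [(s₁²/n₁)²/(n₁-1) + (s₂²/n₂)²/(n₂-1)] ≈ 56.89
t = (x̄₁ - x̄₂) / SE = (71.02 - 79.28) / 3.2343 = -8.26 / 3.2343 = -2.554
p-value = 0.0134

Since p-value < α = 0.1, we reject H₀.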